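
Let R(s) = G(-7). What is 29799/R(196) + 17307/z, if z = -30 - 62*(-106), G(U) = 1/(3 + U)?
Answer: -779762925/6542 ≈ -1.1919e+5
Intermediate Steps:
z = 6542 (z = -30 + 6572 = 6542)
R(s) = -¼ (R(s) = 1/(3 - 7) = 1/(-4) = -¼)
29799/R(196) + 17307/z = 29799/(-¼) + 17307/6542 = 29799*(-4) + 17307*(1/6542) = -119196 + 17307/6542 = -779762925/6542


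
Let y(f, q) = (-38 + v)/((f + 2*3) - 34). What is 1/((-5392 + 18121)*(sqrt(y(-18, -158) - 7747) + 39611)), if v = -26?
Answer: 911053/459362860413828 - I*sqrt(4097427)/459362860413828 ≈ 1.9833e-9 - 4.4066e-12*I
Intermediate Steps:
y(f, q) = -64/(-28 + f) (y(f, q) = (-38 - 26)/((f + 2*3) - 34) = -64/((f + 6) - 34) = -64/((6 + f) - 34) = -64/(-28 + f))
1/((-5392 + 18121)*(sqrt(y(-18, -158) - 7747) + 39611)) = 1/((-5392 + 18121)*(sqrt(-64/(-28 - 18) - 7747) + 39611)) = 1/(12729*(sqrt(-64/(-46) - 7747) + 39611)) = 1/(12729*(sqrt(-64*(-1/46) - 7747) + 39611)) = 1/(12729*(sqrt(32/23 - 7747) + 39611)) = 1/(12729*(sqrt(-178149/23) + 39611)) = 1/(12729*(I*sqrt(4097427)/23 + 39611)) = 1/(12729*(39611 + I*sqrt(4097427)/23)) = 1/(504208419 + 12729*I*sqrt(4097427)/23)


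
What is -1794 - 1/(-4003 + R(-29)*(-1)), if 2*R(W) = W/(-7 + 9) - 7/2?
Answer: -7165235/3994 ≈ -1794.0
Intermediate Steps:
R(W) = -7/4 + W/4 (R(W) = (W/(-7 + 9) - 7/2)/2 = (W/2 - 7*½)/2 = (W*(½) - 7/2)/2 = (W/2 - 7/2)/2 = (-7/2 + W/2)/2 = -7/4 + W/4)
-1794 - 1/(-4003 + R(-29)*(-1)) = -1794 - 1/(-4003 + (-7/4 + (¼)*(-29))*(-1)) = -1794 - 1/(-4003 + (-7/4 - 29/4)*(-1)) = -1794 - 1/(-4003 - 9*(-1)) = -1794 - 1/(-4003 + 9) = -1794 - 1/(-3994) = -1794 - 1*(-1/3994) = -1794 + 1/3994 = -7165235/3994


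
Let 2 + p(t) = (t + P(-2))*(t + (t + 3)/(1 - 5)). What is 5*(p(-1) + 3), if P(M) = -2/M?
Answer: 5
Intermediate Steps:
p(t) = -2 + (1 + t)*(-¾ + 3*t/4) (p(t) = -2 + (t - 2/(-2))*(t + (t + 3)/(1 - 5)) = -2 + (t - 2*(-½))*(t + (3 + t)/(-4)) = -2 + (t + 1)*(t + (3 + t)*(-¼)) = -2 + (1 + t)*(t + (-¾ - t/4)) = -2 + (1 + t)*(-¾ + 3*t/4))
5*(p(-1) + 3) = 5*((-11/4 + (¾)*(-1)²) + 3) = 5*((-11/4 + (¾)*1) + 3) = 5*((-11/4 + ¾) + 3) = 5*(-2 + 3) = 5*1 = 5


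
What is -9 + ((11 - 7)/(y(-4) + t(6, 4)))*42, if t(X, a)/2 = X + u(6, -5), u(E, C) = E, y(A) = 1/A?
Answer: -183/95 ≈ -1.9263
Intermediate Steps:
t(X, a) = 12 + 2*X (t(X, a) = 2*(X + 6) = 2*(6 + X) = 12 + 2*X)
-9 + ((11 - 7)/(y(-4) + t(6, 4)))*42 = -9 + ((11 - 7)/(1/(-4) + (12 + 2*6)))*42 = -9 + (4/(-¼ + (12 + 12)))*42 = -9 + (4/(-¼ + 24))*42 = -9 + (4/(95/4))*42 = -9 + (4*(4/95))*42 = -9 + (16/95)*42 = -9 + 672/95 = -183/95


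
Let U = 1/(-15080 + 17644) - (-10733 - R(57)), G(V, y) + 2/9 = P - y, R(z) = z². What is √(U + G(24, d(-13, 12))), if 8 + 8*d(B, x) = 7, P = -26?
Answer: √825727024726/7692 ≈ 118.14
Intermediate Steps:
d(B, x) = -⅛ (d(B, x) = -1 + (⅛)*7 = -1 + 7/8 = -⅛)
G(V, y) = -236/9 - y (G(V, y) = -2/9 + (-26 - y) = -236/9 - y)
U = 35849849/2564 (U = 1/(-15080 + 17644) - (-10733 - 1*57²) = 1/2564 - (-10733 - 1*3249) = 1/2564 - (-10733 - 3249) = 1/2564 - 1*(-13982) = 1/2564 + 13982 = 35849849/2564 ≈ 13982.)
√(U + G(24, d(-13, 12))) = √(35849849/2564 + (-236/9 - 1*(-⅛))) = √(35849849/2564 + (-236/9 + ⅛)) = √(35849849/2564 - 1879/72) = √(644092843/46152) = √825727024726/7692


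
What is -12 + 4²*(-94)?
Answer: -1516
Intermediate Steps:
-12 + 4²*(-94) = -12 + 16*(-94) = -12 - 1504 = -1516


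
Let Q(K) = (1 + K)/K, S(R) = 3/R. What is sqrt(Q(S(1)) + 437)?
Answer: sqrt(3945)/3 ≈ 20.936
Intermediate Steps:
Q(K) = (1 + K)/K
sqrt(Q(S(1)) + 437) = sqrt((1 + 3/1)/((3/1)) + 437) = sqrt((1 + 3*1)/((3*1)) + 437) = sqrt((1 + 3)/3 + 437) = sqrt((1/3)*4 + 437) = sqrt(4/3 + 437) = sqrt(1315/3) = sqrt(3945)/3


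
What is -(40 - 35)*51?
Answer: -255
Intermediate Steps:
-(40 - 35)*51 = -5*51 = -1*255 = -255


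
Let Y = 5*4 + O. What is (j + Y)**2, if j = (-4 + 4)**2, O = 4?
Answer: 576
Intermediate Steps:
Y = 24 (Y = 5*4 + 4 = 20 + 4 = 24)
j = 0 (j = 0**2 = 0)
(j + Y)**2 = (0 + 24)**2 = 24**2 = 576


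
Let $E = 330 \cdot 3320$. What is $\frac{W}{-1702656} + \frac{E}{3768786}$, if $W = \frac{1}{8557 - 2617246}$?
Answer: $\frac{270351471993502177}{929989816290355968} \approx 0.2907$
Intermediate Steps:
$W = - \frac{1}{2608689}$ ($W = \frac{1}{-2608689} = - \frac{1}{2608689} \approx -3.8333 \cdot 10^{-7}$)
$E = 1095600$
$\frac{W}{-1702656} + \frac{E}{3768786} = - \frac{1}{2608689 \left(-1702656\right)} + \frac{1095600}{3768786} = \left(- \frac{1}{2608689}\right) \left(- \frac{1}{1702656}\right) + 1095600 \cdot \frac{1}{3768786} = \frac{1}{4441699977984} + \frac{182600}{628131} = \frac{270351471993502177}{929989816290355968}$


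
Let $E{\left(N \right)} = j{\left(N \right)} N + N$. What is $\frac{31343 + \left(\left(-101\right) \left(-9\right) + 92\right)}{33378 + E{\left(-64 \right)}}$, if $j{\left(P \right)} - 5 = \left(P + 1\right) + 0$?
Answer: $\frac{16172}{18513} \approx 0.87355$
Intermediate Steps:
$j{\left(P \right)} = 6 + P$ ($j{\left(P \right)} = 5 + \left(\left(P + 1\right) + 0\right) = 5 + \left(\left(1 + P\right) + 0\right) = 5 + \left(1 + P\right) = 6 + P$)
$E{\left(N \right)} = N + N \left(6 + N\right)$ ($E{\left(N \right)} = \left(6 + N\right) N + N = N \left(6 + N\right) + N = N + N \left(6 + N\right)$)
$\frac{31343 + \left(\left(-101\right) \left(-9\right) + 92\right)}{33378 + E{\left(-64 \right)}} = \frac{31343 + \left(\left(-101\right) \left(-9\right) + 92\right)}{33378 - 64 \left(7 - 64\right)} = \frac{31343 + \left(909 + 92\right)}{33378 - -3648} = \frac{31343 + 1001}{33378 + 3648} = \frac{32344}{37026} = 32344 \cdot \frac{1}{37026} = \frac{16172}{18513}$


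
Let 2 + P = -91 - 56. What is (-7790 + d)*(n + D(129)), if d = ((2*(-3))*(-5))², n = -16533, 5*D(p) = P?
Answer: 114117692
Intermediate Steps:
P = -149 (P = -2 + (-91 - 56) = -2 - 147 = -149)
D(p) = -149/5 (D(p) = (⅕)*(-149) = -149/5)
d = 900 (d = (-6*(-5))² = 30² = 900)
(-7790 + d)*(n + D(129)) = (-7790 + 900)*(-16533 - 149/5) = -6890*(-82814/5) = 114117692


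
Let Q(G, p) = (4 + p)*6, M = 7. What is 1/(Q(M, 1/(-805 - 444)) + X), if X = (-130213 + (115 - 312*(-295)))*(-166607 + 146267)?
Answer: 1249/966850580250 ≈ 1.2918e-9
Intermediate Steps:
Q(G, p) = 24 + 6*p
X = 774099720 (X = (-130213 + (115 + 92040))*(-20340) = (-130213 + 92155)*(-20340) = -38058*(-20340) = 774099720)
1/(Q(M, 1/(-805 - 444)) + X) = 1/((24 + 6/(-805 - 444)) + 774099720) = 1/((24 + 6/(-1249)) + 774099720) = 1/((24 + 6*(-1/1249)) + 774099720) = 1/((24 - 6/1249) + 774099720) = 1/(29970/1249 + 774099720) = 1/(966850580250/1249) = 1249/966850580250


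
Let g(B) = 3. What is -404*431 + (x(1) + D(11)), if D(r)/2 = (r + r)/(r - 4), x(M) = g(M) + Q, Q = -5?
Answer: -1218838/7 ≈ -1.7412e+5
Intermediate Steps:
x(M) = -2 (x(M) = 3 - 5 = -2)
D(r) = 4*r/(-4 + r) (D(r) = 2*((r + r)/(r - 4)) = 2*((2*r)/(-4 + r)) = 2*(2*r/(-4 + r)) = 4*r/(-4 + r))
-404*431 + (x(1) + D(11)) = -404*431 + (-2 + 4*11/(-4 + 11)) = -174124 + (-2 + 4*11/7) = -174124 + (-2 + 4*11*(⅐)) = -174124 + (-2 + 44/7) = -174124 + 30/7 = -1218838/7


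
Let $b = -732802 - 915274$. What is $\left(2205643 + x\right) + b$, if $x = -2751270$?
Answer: $-2193703$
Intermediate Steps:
$b = -1648076$ ($b = -732802 - 915274 = -1648076$)
$\left(2205643 + x\right) + b = \left(2205643 - 2751270\right) - 1648076 = -545627 - 1648076 = -2193703$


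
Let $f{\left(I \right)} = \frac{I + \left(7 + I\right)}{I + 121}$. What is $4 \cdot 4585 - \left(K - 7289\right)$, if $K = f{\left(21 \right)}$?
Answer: $\frac{3639269}{142} \approx 25629.0$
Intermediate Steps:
$f{\left(I \right)} = \frac{7 + 2 I}{121 + I}$
$K = \frac{49}{142}$ ($K = \frac{7 + 2 \cdot 21}{121 + 21} = \frac{7 + 42}{142} = \frac{1}{142} \cdot 49 = \frac{49}{142} \approx 0.34507$)
$4 \cdot 4585 - \left(K - 7289\right) = 4 \cdot 4585 - \left(\frac{49}{142} - 7289\right) = 18340 - - \frac{1034989}{142} = 18340 + \frac{1034989}{142} = \frac{3639269}{142}$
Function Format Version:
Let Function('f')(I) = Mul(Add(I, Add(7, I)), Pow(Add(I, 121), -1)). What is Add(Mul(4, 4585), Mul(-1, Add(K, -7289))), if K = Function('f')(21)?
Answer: Rational(3639269, 142) ≈ 25629.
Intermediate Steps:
Function('f')(I) = Mul(Pow(Add(121, I), -1), Add(7, Mul(2, I))) (Function('f')(I) = Mul(Add(7, Mul(2, I)), Pow(Add(121, I), -1)) = Mul(Pow(Add(121, I), -1), Add(7, Mul(2, I))))
K = Rational(49, 142) (K = Mul(Pow(Add(121, 21), -1), Add(7, Mul(2, 21))) = Mul(Pow(142, -1), Add(7, 42)) = Mul(Rational(1, 142), 49) = Rational(49, 142) ≈ 0.34507)
Add(Mul(4, 4585), Mul(-1, Add(K, -7289))) = Add(Mul(4, 4585), Mul(-1, Add(Rational(49, 142), -7289))) = Add(18340, Mul(-1, Rational(-1034989, 142))) = Add(18340, Rational(1034989, 142)) = Rational(3639269, 142)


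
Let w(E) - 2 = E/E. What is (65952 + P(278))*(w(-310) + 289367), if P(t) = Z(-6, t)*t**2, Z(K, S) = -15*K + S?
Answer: 8248915487680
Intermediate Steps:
Z(K, S) = S - 15*K
w(E) = 3 (w(E) = 2 + E/E = 2 + 1 = 3)
P(t) = t**2*(90 + t) (P(t) = (t - 15*(-6))*t**2 = (t + 90)*t**2 = (90 + t)*t**2 = t**2*(90 + t))
(65952 + P(278))*(w(-310) + 289367) = (65952 + 278**2*(90 + 278))*(3 + 289367) = (65952 + 77284*368)*289370 = (65952 + 28440512)*289370 = 28506464*289370 = 8248915487680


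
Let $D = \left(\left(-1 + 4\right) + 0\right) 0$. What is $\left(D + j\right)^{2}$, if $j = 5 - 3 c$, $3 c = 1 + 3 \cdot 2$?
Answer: $4$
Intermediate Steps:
$c = \frac{7}{3}$ ($c = \frac{1 + 3 \cdot 2}{3} = \frac{1 + 6}{3} = \frac{1}{3} \cdot 7 = \frac{7}{3} \approx 2.3333$)
$j = -2$ ($j = 5 - 7 = -2$)
$D = 0$ ($D = \left(3 + 0\right) 0 = 3 \cdot 0 = 0$)
$\left(D + j\right)^{2} = \left(0 - 2\right)^{2} = \left(-2\right)^{2} = 4$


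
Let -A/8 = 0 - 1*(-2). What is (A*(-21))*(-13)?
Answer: -4368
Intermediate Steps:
A = -16 (A = -8*(0 - 1*(-2)) = -8*(0 + 2) = -8*2 = -16)
(A*(-21))*(-13) = -16*(-21)*(-13) = 336*(-13) = -4368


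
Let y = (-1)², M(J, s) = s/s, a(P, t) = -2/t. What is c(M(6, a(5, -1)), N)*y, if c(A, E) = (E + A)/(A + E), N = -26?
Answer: 1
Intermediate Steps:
M(J, s) = 1
c(A, E) = 1 (c(A, E) = (A + E)/(A + E) = 1)
y = 1
c(M(6, a(5, -1)), N)*y = 1*1 = 1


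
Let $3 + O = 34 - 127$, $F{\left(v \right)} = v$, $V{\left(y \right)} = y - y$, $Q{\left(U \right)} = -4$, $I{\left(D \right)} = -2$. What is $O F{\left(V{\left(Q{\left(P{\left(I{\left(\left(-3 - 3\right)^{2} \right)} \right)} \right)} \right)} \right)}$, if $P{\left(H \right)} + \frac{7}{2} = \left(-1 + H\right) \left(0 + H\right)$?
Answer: $0$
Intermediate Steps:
$P{\left(H \right)} = - \frac{7}{2} + H \left(-1 + H\right)$ ($P{\left(H \right)} = - \frac{7}{2} + \left(-1 + H\right) \left(0 + H\right) = - \frac{7}{2} + \left(-1 + H\right) H = - \frac{7}{2} + H \left(-1 + H\right)$)
$V{\left(y \right)} = 0$
$O = -96$ ($O = -3 + \left(34 - 127\right) = -3 - 93 = -96$)
$O F{\left(V{\left(Q{\left(P{\left(I{\left(\left(-3 - 3\right)^{2} \right)} \right)} \right)} \right)} \right)} = \left(-96\right) 0 = 0$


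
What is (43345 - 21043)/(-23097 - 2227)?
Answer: -11151/12662 ≈ -0.88067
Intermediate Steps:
(43345 - 21043)/(-23097 - 2227) = 22302/(-25324) = 22302*(-1/25324) = -11151/12662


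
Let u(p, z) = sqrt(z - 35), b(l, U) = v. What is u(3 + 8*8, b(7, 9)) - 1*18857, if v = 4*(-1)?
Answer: -18857 + I*sqrt(39) ≈ -18857.0 + 6.245*I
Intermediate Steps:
v = -4
b(l, U) = -4
u(p, z) = sqrt(-35 + z)
u(3 + 8*8, b(7, 9)) - 1*18857 = sqrt(-35 - 4) - 1*18857 = sqrt(-39) - 18857 = I*sqrt(39) - 18857 = -18857 + I*sqrt(39)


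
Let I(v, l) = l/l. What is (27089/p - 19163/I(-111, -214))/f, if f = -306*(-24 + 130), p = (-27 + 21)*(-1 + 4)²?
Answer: 1061891/1751544 ≈ 0.60626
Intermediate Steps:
I(v, l) = 1
p = -54 (p = -6*3² = -6*9 = -54)
f = -32436 (f = -306*106 = -32436)
(27089/p - 19163/I(-111, -214))/f = (27089/(-54) - 19163/1)/(-32436) = (27089*(-1/54) - 19163*1)*(-1/32436) = (-27089/54 - 19163)*(-1/32436) = -1061891/54*(-1/32436) = 1061891/1751544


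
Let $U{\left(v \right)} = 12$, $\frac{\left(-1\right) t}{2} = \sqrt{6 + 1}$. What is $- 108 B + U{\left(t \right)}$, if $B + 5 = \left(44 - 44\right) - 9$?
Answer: $1524$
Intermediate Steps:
$t = - 2 \sqrt{7}$ ($t = - 2 \sqrt{6 + 1} = - 2 \sqrt{7} \approx -5.2915$)
$B = -14$ ($B = -5 + \left(\left(44 - 44\right) - 9\right) = -5 + \left(0 - 9\right) = -5 - 9 = -14$)
$- 108 B + U{\left(t \right)} = \left(-108\right) \left(-14\right) + 12 = 1512 + 12 = 1524$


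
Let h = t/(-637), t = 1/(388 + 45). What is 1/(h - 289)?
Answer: -275821/79712270 ≈ -0.0034602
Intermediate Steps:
t = 1/433 ≈ 0.0023095
h = -1/275821 (h = (1/433)/(-637) = (1/433)*(-1/637) = -1/275821 ≈ -3.6255e-6)
1/(h - 289) = 1/(-1/275821 - 289) = 1/(-79712270/275821) = -275821/79712270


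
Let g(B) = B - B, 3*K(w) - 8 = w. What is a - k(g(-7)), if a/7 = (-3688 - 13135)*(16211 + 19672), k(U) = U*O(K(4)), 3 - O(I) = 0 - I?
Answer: -4225617963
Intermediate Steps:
K(w) = 8/3 + w/3
O(I) = 3 + I (O(I) = 3 - (0 - I) = 3 - (-1)*I = 3 + I)
g(B) = 0
k(U) = 7*U (k(U) = U*(3 + (8/3 + (⅓)*4)) = U*(3 + (8/3 + 4/3)) = U*(3 + 4) = U*7 = 7*U)
a = -4225617963 (a = 7*((-3688 - 13135)*(16211 + 19672)) = 7*(-16823*35883) = 7*(-603659709) = -4225617963)
a - k(g(-7)) = -4225617963 - 7*0 = -4225617963 - 1*0 = -4225617963 + 0 = -4225617963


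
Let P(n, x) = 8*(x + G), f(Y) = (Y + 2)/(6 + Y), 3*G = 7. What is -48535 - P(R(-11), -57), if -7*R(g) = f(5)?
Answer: -144293/3 ≈ -48098.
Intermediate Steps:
G = 7/3 (G = (⅓)*7 = 7/3 ≈ 2.3333)
f(Y) = (2 + Y)/(6 + Y)
R(g) = -1/11 (R(g) = -(2 + 5)/(7*(6 + 5)) = -7/(7*11) = -7/77 = -⅐*7/11 = -1/11)
P(n, x) = 56/3 + 8*x (P(n, x) = 8*(x + 7/3) = 8*(7/3 + x) = 56/3 + 8*x)
-48535 - P(R(-11), -57) = -48535 - (56/3 + 8*(-57)) = -48535 - (56/3 - 456) = -48535 - 1*(-1312/3) = -48535 + 1312/3 = -144293/3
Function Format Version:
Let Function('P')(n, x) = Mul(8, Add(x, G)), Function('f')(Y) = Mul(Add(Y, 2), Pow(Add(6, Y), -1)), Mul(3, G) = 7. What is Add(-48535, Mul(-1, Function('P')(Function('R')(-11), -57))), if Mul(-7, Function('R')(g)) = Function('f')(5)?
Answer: Rational(-144293, 3) ≈ -48098.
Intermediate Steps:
G = Rational(7, 3) (G = Mul(Rational(1, 3), 7) = Rational(7, 3) ≈ 2.3333)
Function('f')(Y) = Mul(Pow(Add(6, Y), -1), Add(2, Y)) (Function('f')(Y) = Mul(Add(2, Y), Pow(Add(6, Y), -1)) = Mul(Pow(Add(6, Y), -1), Add(2, Y)))
Function('R')(g) = Rational(-1, 11) (Function('R')(g) = Mul(Rational(-1, 7), Mul(Pow(Add(6, 5), -1), Add(2, 5))) = Mul(Rational(-1, 7), Mul(Pow(11, -1), 7)) = Mul(Rational(-1, 7), Mul(Rational(1, 11), 7)) = Mul(Rational(-1, 7), Rational(7, 11)) = Rational(-1, 11))
Function('P')(n, x) = Add(Rational(56, 3), Mul(8, x)) (Function('P')(n, x) = Mul(8, Add(x, Rational(7, 3))) = Mul(8, Add(Rational(7, 3), x)) = Add(Rational(56, 3), Mul(8, x)))
Add(-48535, Mul(-1, Function('P')(Function('R')(-11), -57))) = Add(-48535, Mul(-1, Add(Rational(56, 3), Mul(8, -57)))) = Add(-48535, Mul(-1, Add(Rational(56, 3), -456))) = Add(-48535, Mul(-1, Rational(-1312, 3))) = Add(-48535, Rational(1312, 3)) = Rational(-144293, 3)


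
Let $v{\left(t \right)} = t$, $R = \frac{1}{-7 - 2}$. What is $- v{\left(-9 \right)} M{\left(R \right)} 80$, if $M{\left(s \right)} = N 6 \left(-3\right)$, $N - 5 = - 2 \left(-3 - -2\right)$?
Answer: $-90720$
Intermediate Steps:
$N = 7$ ($N = 5 - 2 \left(-3 - -2\right) = 5 - 2 \left(-3 + 2\right) = 5 - -2 = 5 + 2 = 7$)
$R = - \frac{1}{9}$ ($R = \frac{1}{-9} = - \frac{1}{9} \approx -0.11111$)
$M{\left(s \right)} = -126$ ($M{\left(s \right)} = 7 \cdot 6 \left(-3\right) = 42 \left(-3\right) = -126$)
$- v{\left(-9 \right)} M{\left(R \right)} 80 = - \left(-9\right) \left(-126\right) 80 = - 1134 \cdot 80 = \left(-1\right) 90720 = -90720$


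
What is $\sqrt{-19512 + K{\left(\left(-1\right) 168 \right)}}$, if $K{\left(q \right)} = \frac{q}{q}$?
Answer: $i \sqrt{19511} \approx 139.68 i$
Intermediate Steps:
$K{\left(q \right)} = 1$
$\sqrt{-19512 + K{\left(\left(-1\right) 168 \right)}} = \sqrt{-19512 + 1} = \sqrt{-19511} = i \sqrt{19511}$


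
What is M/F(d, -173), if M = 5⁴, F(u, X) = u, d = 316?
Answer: 625/316 ≈ 1.9778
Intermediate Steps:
M = 625
M/F(d, -173) = 625/316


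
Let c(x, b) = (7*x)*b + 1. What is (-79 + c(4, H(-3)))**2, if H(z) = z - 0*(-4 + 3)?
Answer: 26244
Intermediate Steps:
H(z) = z (H(z) = z - 0*(-1) = z - 1*0 = z + 0 = z)
c(x, b) = 1 + 7*b*x (c(x, b) = 7*b*x + 1 = 1 + 7*b*x)
(-79 + c(4, H(-3)))**2 = (-79 + (1 + 7*(-3)*4))**2 = (-79 + (1 - 84))**2 = (-79 - 83)**2 = (-162)**2 = 26244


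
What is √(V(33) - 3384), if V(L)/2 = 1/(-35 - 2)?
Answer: I*√4632770/37 ≈ 58.173*I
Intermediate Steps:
V(L) = -2/37 (V(L) = 2/(-35 - 2) = 2/(-37) = 2*(-1/37) = -2/37)
√(V(33) - 3384) = √(-2/37 - 3384) = √(-125210/37) = I*√4632770/37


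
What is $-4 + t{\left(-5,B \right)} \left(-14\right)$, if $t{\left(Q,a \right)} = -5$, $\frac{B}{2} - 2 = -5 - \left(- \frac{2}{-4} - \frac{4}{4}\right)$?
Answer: $66$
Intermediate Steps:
$B = -5$ ($B = 4 + 2 \left(-5 - \left(- \frac{2}{-4} - \frac{4}{4}\right)\right) = 4 + 2 \left(-5 - \left(\left(-2\right) \left(- \frac{1}{4}\right) - 1\right)\right) = 4 + 2 \left(-5 - \left(\frac{1}{2} - 1\right)\right) = 4 + 2 \left(-5 - - \frac{1}{2}\right) = 4 + 2 \left(-5 + \frac{1}{2}\right) = 4 + 2 \left(- \frac{9}{2}\right) = 4 - 9 = -5$)
$-4 + t{\left(-5,B \right)} \left(-14\right) = -4 - -70 = -4 + 70 = 66$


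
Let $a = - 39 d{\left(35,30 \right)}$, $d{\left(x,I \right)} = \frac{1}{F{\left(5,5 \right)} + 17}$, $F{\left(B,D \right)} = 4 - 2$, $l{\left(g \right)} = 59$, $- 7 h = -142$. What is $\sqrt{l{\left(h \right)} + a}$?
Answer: $\frac{\sqrt{20558}}{19} \approx 7.5463$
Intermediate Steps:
$h = \frac{142}{7}$ ($h = \left(- \frac{1}{7}\right) \left(-142\right) = \frac{142}{7} \approx 20.286$)
$F{\left(B,D \right)} = 2$
$d{\left(x,I \right)} = \frac{1}{19}$ ($d{\left(x,I \right)} = \frac{1}{2 + 17} = \frac{1}{19}$)
$a = - \frac{39}{19}$ ($a = \left(-39\right) \frac{1}{19} = - \frac{39}{19} \approx -2.0526$)
$\sqrt{l{\left(h \right)} + a} = \sqrt{59 - \frac{39}{19}} = \sqrt{\frac{1082}{19}} = \frac{\sqrt{20558}}{19}$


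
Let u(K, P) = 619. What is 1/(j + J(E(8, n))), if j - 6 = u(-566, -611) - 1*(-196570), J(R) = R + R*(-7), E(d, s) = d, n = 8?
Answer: 1/197147 ≈ 5.0724e-6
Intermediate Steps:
J(R) = -6*R (J(R) = R - 7*R = -6*R)
j = 197195 (j = 6 + (619 - 1*(-196570)) = 6 + (619 + 196570) = 6 + 197189 = 197195)
1/(j + J(E(8, n))) = 1/(197195 - 6*8) = 1/(197195 - 48) = 1/197147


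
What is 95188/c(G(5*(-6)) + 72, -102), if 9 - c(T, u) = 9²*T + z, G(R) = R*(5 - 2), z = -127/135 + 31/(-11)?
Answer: 2667060/41209 ≈ 64.720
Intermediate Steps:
z = -5582/1485 (z = -127*1/135 + 31*(-1/11) = -127/135 - 31/11 = -5582/1485 ≈ -3.7589)
G(R) = 3*R (G(R) = R*3 = 3*R)
c(T, u) = 18947/1485 - 81*T (c(T, u) = 9 - (9²*T - 5582/1485) = 9 - (81*T - 5582/1485) = 9 - (-5582/1485 + 81*T) = 9 + (5582/1485 - 81*T) = 18947/1485 - 81*T)
95188/c(G(5*(-6)) + 72, -102) = 95188/(18947/1485 - 81*(3*(5*(-6)) + 72)) = 95188/(18947/1485 - 81*(3*(-30) + 72)) = 95188/(18947/1485 - 81*(-90 + 72)) = 95188/(18947/1485 - 81*(-18)) = 95188/(18947/1485 + 1458) = 95188/(2184077/1485) = 95188*(1485/2184077) = 2667060/41209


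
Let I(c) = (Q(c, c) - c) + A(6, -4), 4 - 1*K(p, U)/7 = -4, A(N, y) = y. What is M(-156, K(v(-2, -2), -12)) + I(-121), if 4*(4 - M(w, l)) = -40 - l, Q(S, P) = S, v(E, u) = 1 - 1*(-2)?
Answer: 24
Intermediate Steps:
v(E, u) = 3 (v(E, u) = 1 + 2 = 3)
K(p, U) = 56 (K(p, U) = 28 - 7*(-4) = 28 + 28 = 56)
I(c) = -4 (I(c) = (c - c) - 4 = 0 - 4 = -4)
M(w, l) = 14 + l/4 (M(w, l) = 4 - (-40 - l)/4 = 4 + (10 + l/4) = 14 + l/4)
M(-156, K(v(-2, -2), -12)) + I(-121) = (14 + (¼)*56) - 4 = (14 + 14) - 4 = 28 - 4 = 24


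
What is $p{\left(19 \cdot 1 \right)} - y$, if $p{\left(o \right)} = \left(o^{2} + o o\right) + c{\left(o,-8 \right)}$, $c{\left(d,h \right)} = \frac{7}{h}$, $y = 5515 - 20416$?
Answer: $\frac{124977}{8} \approx 15622.0$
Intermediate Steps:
$y = -14901$
$p{\left(o \right)} = - \frac{7}{8} + 2 o^{2}$ ($p{\left(o \right)} = \left(o^{2} + o o\right) + \frac{7}{-8} = \left(o^{2} + o^{2}\right) + 7 \left(- \frac{1}{8}\right) = 2 o^{2} - \frac{7}{8} = - \frac{7}{8} + 2 o^{2}$)
$p{\left(19 \cdot 1 \right)} - y = \left(- \frac{7}{8} + 2 \left(19 \cdot 1\right)^{2}\right) - -14901 = \left(- \frac{7}{8} + 2 \cdot 19^{2}\right) + 14901 = \left(- \frac{7}{8} + 2 \cdot 361\right) + 14901 = \left(- \frac{7}{8} + 722\right) + 14901 = \frac{5769}{8} + 14901 = \frac{124977}{8}$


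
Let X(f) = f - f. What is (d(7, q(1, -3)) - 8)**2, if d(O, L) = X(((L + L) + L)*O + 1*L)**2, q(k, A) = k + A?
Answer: 64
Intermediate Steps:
q(k, A) = A + k
X(f) = 0
d(O, L) = 0 (d(O, L) = 0**2 = 0)
(d(7, q(1, -3)) - 8)**2 = (0 - 8)**2 = (-8)**2 = 64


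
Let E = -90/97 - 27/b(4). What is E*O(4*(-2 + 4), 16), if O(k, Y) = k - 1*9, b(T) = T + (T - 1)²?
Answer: 3789/1261 ≈ 3.0048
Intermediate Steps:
b(T) = T + (-1 + T)²
O(k, Y) = -9 + k (O(k, Y) = k - 9 = -9 + k)
E = -3789/1261 (E = -90/97 - 27/(4 + (-1 + 4)²) = -90*1/97 - 27/(4 + 3²) = -90/97 - 27/(4 + 9) = -90/97 - 27/13 = -3789/1261 ≈ -3.0048)
E*O(4*(-2 + 4), 16) = -3789*(-9 + 4*(-2 + 4))/1261 = -3789*(-9 + 4*2)/1261 = -3789*(-9 + 8)/1261 = -3789/1261*(-1) = 3789/1261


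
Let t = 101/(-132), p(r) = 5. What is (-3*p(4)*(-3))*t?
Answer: -1515/44 ≈ -34.432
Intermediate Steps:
t = -101/132 (t = 101*(-1/132) = -101/132 ≈ -0.76515)
(-3*p(4)*(-3))*t = (-3*5*(-3))*(-101/132) = -15*(-3)*(-101/132) = 45*(-101/132) = -1515/44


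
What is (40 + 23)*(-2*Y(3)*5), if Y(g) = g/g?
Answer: -630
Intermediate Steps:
Y(g) = 1
(40 + 23)*(-2*Y(3)*5) = (40 + 23)*(-2*1*5) = 63*(-2*5) = 63*(-10) = -630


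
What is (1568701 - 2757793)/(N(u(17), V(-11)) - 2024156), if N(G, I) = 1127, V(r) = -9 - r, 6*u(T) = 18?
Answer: 396364/674343 ≈ 0.58778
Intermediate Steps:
u(T) = 3 (u(T) = (⅙)*18 = 3)
(1568701 - 2757793)/(N(u(17), V(-11)) - 2024156) = (1568701 - 2757793)/(1127 - 2024156) = -1189092/(-2023029) = -1189092*(-1/2023029) = 396364/674343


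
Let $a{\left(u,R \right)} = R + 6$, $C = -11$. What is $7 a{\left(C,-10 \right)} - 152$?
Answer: $-180$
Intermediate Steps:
$a{\left(u,R \right)} = 6 + R$
$7 a{\left(C,-10 \right)} - 152 = 7 \left(6 - 10\right) - 152 = 7 \left(-4\right) - 152 = -28 - 152 = -180$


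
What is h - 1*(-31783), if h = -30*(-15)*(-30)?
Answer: 18283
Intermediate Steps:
h = -13500 (h = 450*(-30) = -13500)
h - 1*(-31783) = -13500 - 1*(-31783) = -13500 + 31783 = 18283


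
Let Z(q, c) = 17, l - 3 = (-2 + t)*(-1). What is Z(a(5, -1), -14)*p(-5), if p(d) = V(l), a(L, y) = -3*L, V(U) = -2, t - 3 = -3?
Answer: -34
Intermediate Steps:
t = 0 (t = 3 - 3 = 0)
l = 5 (l = 3 + (-2 + 0)*(-1) = 3 - 2*(-1) = 3 + 2 = 5)
p(d) = -2
Z(a(5, -1), -14)*p(-5) = 17*(-2) = -34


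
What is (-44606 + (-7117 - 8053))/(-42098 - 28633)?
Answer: 59776/70731 ≈ 0.84512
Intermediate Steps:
(-44606 + (-7117 - 8053))/(-42098 - 28633) = (-44606 - 15170)/(-70731) = -59776*(-1/70731) = 59776/70731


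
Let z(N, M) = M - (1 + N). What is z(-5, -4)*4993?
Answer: 0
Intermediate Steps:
z(N, M) = -1 + M - N (z(N, M) = M + (-1 - N) = -1 + M - N)
z(-5, -4)*4993 = (-1 - 4 - 1*(-5))*4993 = (-1 - 4 + 5)*4993 = 0*4993 = 0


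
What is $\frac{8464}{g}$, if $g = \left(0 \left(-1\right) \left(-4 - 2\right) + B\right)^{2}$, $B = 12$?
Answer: $\frac{529}{9} \approx 58.778$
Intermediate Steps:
$g = 144$ ($g = \left(0 \left(-1\right) \left(-4 - 2\right) + 12\right)^{2} = \left(0 \left(-4 - 2\right) + 12\right)^{2} = \left(0 \left(-6\right) + 12\right)^{2} = \left(0 + 12\right)^{2} = 12^{2} = 144$)
$\frac{8464}{g} = \frac{8464}{144} = 8464 \cdot \frac{1}{144} = \frac{529}{9}$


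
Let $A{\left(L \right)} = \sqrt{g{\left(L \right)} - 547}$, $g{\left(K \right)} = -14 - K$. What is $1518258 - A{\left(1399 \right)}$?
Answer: $1518258 - 14 i \sqrt{10} \approx 1.5183 \cdot 10^{6} - 44.272 i$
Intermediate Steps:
$A{\left(L \right)} = \sqrt{-561 - L}$ ($A{\left(L \right)} = \sqrt{\left(-14 - L\right) - 547} = \sqrt{-561 - L}$)
$1518258 - A{\left(1399 \right)} = 1518258 - \sqrt{-561 - 1399} = 1518258 - \sqrt{-1960} = 1518258 - 14 i \sqrt{10}$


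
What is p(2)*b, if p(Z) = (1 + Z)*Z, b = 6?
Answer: 36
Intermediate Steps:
p(Z) = Z*(1 + Z)
p(2)*b = (2*(1 + 2))*6 = (2*3)*6 = 6*6 = 36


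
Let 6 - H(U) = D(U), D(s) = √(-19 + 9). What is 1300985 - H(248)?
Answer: 1300979 + I*√10 ≈ 1.301e+6 + 3.1623*I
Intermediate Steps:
D(s) = I*√10 (D(s) = √(-10) = I*√10)
H(U) = 6 - I*√10
1300985 - H(248) = 1300985 - (6 - I*√10) = 1300985 + (-6 + I*√10) = 1300979 + I*√10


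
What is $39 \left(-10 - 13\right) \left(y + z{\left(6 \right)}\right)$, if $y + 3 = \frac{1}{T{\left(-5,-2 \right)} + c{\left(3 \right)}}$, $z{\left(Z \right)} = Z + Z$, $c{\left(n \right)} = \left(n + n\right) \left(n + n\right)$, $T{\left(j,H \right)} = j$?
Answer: $- \frac{251160}{31} \approx -8101.9$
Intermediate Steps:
$c{\left(n \right)} = 4 n^{2}$ ($c{\left(n \right)} = 2 n 2 n = 4 n^{2}$)
$z{\left(Z \right)} = 2 Z$
$y = - \frac{92}{31}$ ($y = -3 + \frac{1}{-5 + 4 \cdot 3^{2}} = -3 + \frac{1}{-5 + 4 \cdot 9} = -3 + \frac{1}{-5 + 36} = -3 + \frac{1}{31} = - \frac{92}{31} \approx -2.9677$)
$39 \left(-10 - 13\right) \left(y + z{\left(6 \right)}\right) = 39 \left(-10 - 13\right) \left(- \frac{92}{31} + 2 \cdot 6\right) = 39 \left(- 23 \left(- \frac{92}{31} + 12\right)\right) = 39 \left(\left(-23\right) \frac{280}{31}\right) = 39 \left(- \frac{6440}{31}\right) = - \frac{251160}{31}$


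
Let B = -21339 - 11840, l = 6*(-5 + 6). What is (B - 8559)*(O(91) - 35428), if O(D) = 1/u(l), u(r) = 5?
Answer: 7393427582/5 ≈ 1.4787e+9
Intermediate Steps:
l = 6 (l = 6*1 = 6)
B = -33179
O(D) = 1/5
(B - 8559)*(O(91) - 35428) = (-33179 - 8559)*(1/5 - 35428) = -41738*(-177139/5) = 7393427582/5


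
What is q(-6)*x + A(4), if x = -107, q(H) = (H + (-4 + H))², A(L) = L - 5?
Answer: -27393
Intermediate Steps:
A(L) = -5 + L
q(H) = (-4 + 2*H)²
q(-6)*x + A(4) = (4*(-2 - 6)²)*(-107) + (-5 + 4) = (4*(-8)²)*(-107) - 1 = (4*64)*(-107) - 1 = 256*(-107) - 1 = -27392 - 1 = -27393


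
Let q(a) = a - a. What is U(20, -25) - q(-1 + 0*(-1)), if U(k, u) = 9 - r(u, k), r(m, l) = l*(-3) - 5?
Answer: 74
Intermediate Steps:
r(m, l) = -5 - 3*l (r(m, l) = -3*l - 5 = -5 - 3*l)
U(k, u) = 14 + 3*k (U(k, u) = 9 - (-5 - 3*k) = 9 + (5 + 3*k) = 14 + 3*k)
q(a) = 0
U(20, -25) - q(-1 + 0*(-1)) = (14 + 3*20) - 1*0 = (14 + 60) + 0 = 74 + 0 = 74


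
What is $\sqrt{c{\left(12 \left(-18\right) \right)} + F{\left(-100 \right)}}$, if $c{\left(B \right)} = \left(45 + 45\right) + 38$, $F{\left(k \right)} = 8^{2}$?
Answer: $8 \sqrt{3} \approx 13.856$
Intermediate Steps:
$F{\left(k \right)} = 64$
$c{\left(B \right)} = 128$ ($c{\left(B \right)} = 90 + 38 = 128$)
$\sqrt{c{\left(12 \left(-18\right) \right)} + F{\left(-100 \right)}} = \sqrt{128 + 64} = \sqrt{192} = 8 \sqrt{3}$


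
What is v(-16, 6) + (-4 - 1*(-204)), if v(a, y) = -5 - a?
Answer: 211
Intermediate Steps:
v(-16, 6) + (-4 - 1*(-204)) = (-5 - 1*(-16)) + (-4 - 1*(-204)) = (-5 + 16) + (-4 + 204) = 11 + 200 = 211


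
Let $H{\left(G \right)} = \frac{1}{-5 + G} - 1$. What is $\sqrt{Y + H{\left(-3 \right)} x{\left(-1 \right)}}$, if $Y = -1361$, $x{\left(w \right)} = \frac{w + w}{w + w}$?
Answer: $\frac{i \sqrt{21794}}{4} \approx 36.907 i$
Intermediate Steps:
$x{\left(w \right)} = 1$ ($x{\left(w \right)} = \frac{2 w}{2 w} = 2 w \frac{1}{2 w} = 1$)
$H{\left(G \right)} = -1 + \frac{1}{-5 + G}$
$\sqrt{Y + H{\left(-3 \right)} x{\left(-1 \right)}} = \sqrt{-1361 + \frac{6 - -3}{-5 - 3} \cdot 1} = \sqrt{-1361 + \frac{6 + 3}{-8} \cdot 1} = \sqrt{-1361 + \left(- \frac{1}{8}\right) 9 \cdot 1} = \sqrt{-1361 - \frac{9}{8}} = \sqrt{- \frac{10897}{8}} = \frac{i \sqrt{21794}}{4}$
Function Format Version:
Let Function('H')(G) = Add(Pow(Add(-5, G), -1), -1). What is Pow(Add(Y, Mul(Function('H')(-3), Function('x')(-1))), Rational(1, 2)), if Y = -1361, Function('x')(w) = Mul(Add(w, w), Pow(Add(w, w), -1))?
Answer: Mul(Rational(1, 4), I, Pow(21794, Rational(1, 2))) ≈ Mul(36.907, I)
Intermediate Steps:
Function('x')(w) = 1 (Function('x')(w) = Mul(Mul(2, w), Pow(Mul(2, w), -1)) = Mul(Mul(2, w), Mul(Rational(1, 2), Pow(w, -1))) = 1)
Function('H')(G) = Add(-1, Pow(Add(-5, G), -1))
Pow(Add(Y, Mul(Function('H')(-3), Function('x')(-1))), Rational(1, 2)) = Pow(Add(-1361, Mul(Mul(Pow(Add(-5, -3), -1), Add(6, Mul(-1, -3))), 1)), Rational(1, 2)) = Pow(Add(-1361, Mul(Mul(Pow(-8, -1), Add(6, 3)), 1)), Rational(1, 2)) = Pow(Add(-1361, Mul(Mul(Rational(-1, 8), 9), 1)), Rational(1, 2)) = Pow(Add(-1361, Mul(Rational(-9, 8), 1)), Rational(1, 2)) = Pow(Add(-1361, Rational(-9, 8)), Rational(1, 2)) = Pow(Rational(-10897, 8), Rational(1, 2)) = Mul(Rational(1, 4), I, Pow(21794, Rational(1, 2)))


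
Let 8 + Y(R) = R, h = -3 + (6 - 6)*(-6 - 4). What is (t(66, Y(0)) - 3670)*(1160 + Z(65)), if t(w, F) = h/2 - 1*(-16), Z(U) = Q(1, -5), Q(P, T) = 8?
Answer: -4269624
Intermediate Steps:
Z(U) = 8
h = -3 (h = -3 + 0*(-10) = -3 + 0 = -3)
Y(R) = -8 + R
t(w, F) = 29/2 (t(w, F) = -3/2 - 1*(-16) = -3*½ + 16 = -3/2 + 16 = 29/2)
(t(66, Y(0)) - 3670)*(1160 + Z(65)) = (29/2 - 3670)*(1160 + 8) = -7311/2*1168 = -4269624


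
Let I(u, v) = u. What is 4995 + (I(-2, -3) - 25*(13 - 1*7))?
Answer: 4843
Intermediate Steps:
4995 + (I(-2, -3) - 25*(13 - 1*7)) = 4995 + (-2 - 25*(13 - 1*7)) = 4995 + (-2 - 25*(13 - 7)) = 4995 + (-2 - 25*6) = 4995 + (-2 - 150) = 4995 - 152 = 4843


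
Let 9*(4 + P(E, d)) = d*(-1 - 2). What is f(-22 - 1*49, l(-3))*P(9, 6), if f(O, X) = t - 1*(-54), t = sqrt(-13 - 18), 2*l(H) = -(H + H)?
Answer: -324 - 6*I*sqrt(31) ≈ -324.0 - 33.407*I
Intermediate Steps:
l(H) = -H (l(H) = (-(H + H))/2 = (-2*H)/2 = -H)
t = I*sqrt(31) (t = sqrt(-31) = I*sqrt(31) ≈ 5.5678*I)
f(O, X) = 54 + I*sqrt(31) (f(O, X) = I*sqrt(31) - 1*(-54) = I*sqrt(31) + 54 = 54 + I*sqrt(31))
P(E, d) = -4 - d/3 (P(E, d) = -4 + (d*(-1 - 2))/9 = -4 + (d*(-3))/9 = -4 + (-3*d)/9 = -4 - d/3)
f(-22 - 1*49, l(-3))*P(9, 6) = (54 + I*sqrt(31))*(-4 - 1/3*6) = (54 + I*sqrt(31))*(-4 - 2) = (54 + I*sqrt(31))*(-6) = -324 - 6*I*sqrt(31)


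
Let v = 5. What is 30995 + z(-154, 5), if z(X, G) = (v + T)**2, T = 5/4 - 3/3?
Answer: 496361/16 ≈ 31023.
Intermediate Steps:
T = 1/4 (T = 5*(1/4) - 3*1/3 = 5/4 - 1 = 1/4 ≈ 0.25000)
z(X, G) = 441/16 (z(X, G) = (5 + 1/4)**2 = (21/4)**2 = 441/16)
30995 + z(-154, 5) = 30995 + 441/16 = 496361/16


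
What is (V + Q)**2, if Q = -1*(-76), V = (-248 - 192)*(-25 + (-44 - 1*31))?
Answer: 1942693776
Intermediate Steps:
V = 44000 (V = -440*(-25 + (-44 - 31)) = -440*(-25 - 75) = -440*(-100) = 44000)
Q = 76
(V + Q)**2 = (44000 + 76)**2 = 44076**2 = 1942693776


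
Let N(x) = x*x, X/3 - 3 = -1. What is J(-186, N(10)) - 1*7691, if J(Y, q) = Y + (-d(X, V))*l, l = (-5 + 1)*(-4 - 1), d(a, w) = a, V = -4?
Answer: -7997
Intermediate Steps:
X = 6 (X = 9 + 3*(-1) = 9 - 3 = 6)
N(x) = x²
l = 20 (l = -4*(-5) = 20)
J(Y, q) = -120 + Y (J(Y, q) = Y - 1*6*20 = Y - 6*20 = Y - 120 = -120 + Y)
J(-186, N(10)) - 1*7691 = (-120 - 186) - 1*7691 = -306 - 7691 = -7997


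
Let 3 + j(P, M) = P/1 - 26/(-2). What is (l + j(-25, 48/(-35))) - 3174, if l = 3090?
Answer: -99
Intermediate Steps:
j(P, M) = 10 + P (j(P, M) = -3 + (P/1 - 26/(-2)) = -3 + (P*1 - 26*(-½)) = -3 + (P + 13) = -3 + (13 + P) = 10 + P)
(l + j(-25, 48/(-35))) - 3174 = (3090 + (10 - 25)) - 3174 = (3090 - 15) - 3174 = 3075 - 3174 = -99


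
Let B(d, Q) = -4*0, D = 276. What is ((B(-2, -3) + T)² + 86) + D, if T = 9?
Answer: 443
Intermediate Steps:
B(d, Q) = 0
((B(-2, -3) + T)² + 86) + D = ((0 + 9)² + 86) + 276 = (9² + 86) + 276 = (81 + 86) + 276 = 167 + 276 = 443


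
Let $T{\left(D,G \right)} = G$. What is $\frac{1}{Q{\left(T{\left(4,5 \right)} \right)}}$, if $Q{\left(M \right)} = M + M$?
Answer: $\frac{1}{10} \approx 0.1$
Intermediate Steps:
$Q{\left(M \right)} = 2 M$
$\frac{1}{Q{\left(T{\left(4,5 \right)} \right)}} = \frac{1}{2 \cdot 5} = \frac{1}{10}$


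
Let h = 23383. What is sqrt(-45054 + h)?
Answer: I*sqrt(21671) ≈ 147.21*I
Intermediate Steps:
sqrt(-45054 + h) = sqrt(-45054 + 23383) = sqrt(-21671) = I*sqrt(21671)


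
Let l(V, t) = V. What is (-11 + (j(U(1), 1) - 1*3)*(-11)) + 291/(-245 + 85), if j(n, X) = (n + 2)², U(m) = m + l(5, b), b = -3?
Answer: -109411/160 ≈ -683.82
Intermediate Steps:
U(m) = 5 + m (U(m) = m + 5 = 5 + m)
j(n, X) = (2 + n)²
(-11 + (j(U(1), 1) - 1*3)*(-11)) + 291/(-245 + 85) = (-11 + ((2 + (5 + 1))² - 1*3)*(-11)) + 291/(-245 + 85) = (-11 + ((2 + 6)² - 3)*(-11)) + 291/(-160) = (-11 + (8² - 3)*(-11)) + 291*(-1/160) = (-11 + (64 - 3)*(-11)) - 291/160 = (-11 + 61*(-11)) - 291/160 = (-11 - 671) - 291/160 = -682 - 291/160 = -109411/160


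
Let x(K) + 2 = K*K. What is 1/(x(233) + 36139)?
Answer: 1/90426 ≈ 1.1059e-5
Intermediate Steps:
x(K) = -2 + K**2 (x(K) = -2 + K*K = -2 + K**2)
1/(x(233) + 36139) = 1/((-2 + 233**2) + 36139) = 1/((-2 + 54289) + 36139) = 1/(54287 + 36139) = 1/90426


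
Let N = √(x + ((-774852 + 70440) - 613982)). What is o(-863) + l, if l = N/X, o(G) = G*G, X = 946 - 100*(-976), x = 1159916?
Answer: 744769 + I*√158478/98546 ≈ 7.4477e+5 + 0.0040397*I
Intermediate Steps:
X = 98546 (X = 946 + 97600 = 98546)
o(G) = G²
N = I*√158478 (N = √(1159916 + ((-774852 + 70440) - 613982)) = √(1159916 + (-704412 - 613982)) = √(1159916 - 1318394) = √(-158478) = I*√158478 ≈ 398.09*I)
l = I*√158478/98546 (l = (I*√158478)/98546 = (I*√158478)*(1/98546) = I*√158478/98546 ≈ 0.0040397*I)
o(-863) + l = (-863)² + I*√158478/98546 = 744769 + I*√158478/98546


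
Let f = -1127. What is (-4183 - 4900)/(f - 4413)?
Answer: 9083/5540 ≈ 1.6395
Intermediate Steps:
(-4183 - 4900)/(f - 4413) = (-4183 - 4900)/(-1127 - 4413) = -9083/(-5540) = -9083*(-1/5540) = 9083/5540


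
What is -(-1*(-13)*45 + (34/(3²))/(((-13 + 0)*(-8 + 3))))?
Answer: -342259/585 ≈ -585.06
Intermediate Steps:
-(-1*(-13)*45 + (34/(3²))/(((-13 + 0)*(-8 + 3)))) = -(13*45 + (34/9)/((-13*(-5)))) = -(585 + (34*(⅑))/65) = -(585 + (34/9)*(1/65)) = -(585 + 34/585) = -1*342259/585 = -342259/585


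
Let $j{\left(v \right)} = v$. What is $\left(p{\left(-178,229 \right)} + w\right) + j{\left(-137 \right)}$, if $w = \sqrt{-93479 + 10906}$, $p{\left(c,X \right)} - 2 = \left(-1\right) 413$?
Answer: $-548 + i \sqrt{82573} \approx -548.0 + 287.35 i$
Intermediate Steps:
$p{\left(c,X \right)} = -411$ ($p{\left(c,X \right)} = 2 - 413 = -411$)
$w = i \sqrt{82573}$ ($w = \sqrt{-82573} = i \sqrt{82573} \approx 287.35 i$)
$\left(p{\left(-178,229 \right)} + w\right) + j{\left(-137 \right)} = \left(-411 + i \sqrt{82573}\right) - 137 = -548 + i \sqrt{82573}$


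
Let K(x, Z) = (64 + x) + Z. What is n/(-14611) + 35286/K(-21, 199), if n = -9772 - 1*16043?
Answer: 260905488/1767931 ≈ 147.58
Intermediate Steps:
K(x, Z) = 64 + Z + x
n = -25815 (n = -9772 - 16043 = -25815)
n/(-14611) + 35286/K(-21, 199) = -25815/(-14611) + 35286/(64 + 199 - 21) = -25815*(-1/14611) + 35286/242 = 25815/14611 + 35286*(1/242) = 25815/14611 + 17643/121 = 260905488/1767931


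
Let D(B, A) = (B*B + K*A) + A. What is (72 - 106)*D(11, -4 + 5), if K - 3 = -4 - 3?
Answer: -4012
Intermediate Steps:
K = -4 (K = 3 + (-4 - 3) = 3 - 7 = -4)
D(B, A) = B² - 3*A (D(B, A) = (B*B - 4*A) + A = (B² - 4*A) + A = B² - 3*A)
(72 - 106)*D(11, -4 + 5) = (72 - 106)*(11² - 3*(-4 + 5)) = -34*(121 - 3*1) = -34*(121 - 3) = -34*118 = -4012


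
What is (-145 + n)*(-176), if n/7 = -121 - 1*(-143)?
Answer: -1584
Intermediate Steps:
n = 154 (n = 7*(-121 - 1*(-143)) = 7*(-121 + 143) = 7*22 = 154)
(-145 + n)*(-176) = (-145 + 154)*(-176) = 9*(-176) = -1584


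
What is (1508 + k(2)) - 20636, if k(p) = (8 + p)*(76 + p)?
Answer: -18348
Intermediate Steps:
(1508 + k(2)) - 20636 = (1508 + (608 + 2² + 84*2)) - 20636 = (1508 + (608 + 4 + 168)) - 20636 = (1508 + 780) - 20636 = 2288 - 20636 = -18348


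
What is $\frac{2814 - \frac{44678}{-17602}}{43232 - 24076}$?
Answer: $\frac{24788353}{168591956} \approx 0.14703$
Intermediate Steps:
$\frac{2814 - \frac{44678}{-17602}}{43232 - 24076} = \frac{2814 - - \frac{22339}{8801}}{19156} = \left(2814 + \frac{22339}{8801}\right) \frac{1}{19156} = \frac{24788353}{8801} \cdot \frac{1}{19156} = \frac{24788353}{168591956}$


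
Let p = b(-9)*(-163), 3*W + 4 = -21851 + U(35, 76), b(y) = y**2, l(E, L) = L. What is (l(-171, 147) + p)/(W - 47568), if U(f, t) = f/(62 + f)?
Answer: 949824/3990547 ≈ 0.23802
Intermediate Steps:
U(f, t) = f/(62 + f)
W = -2119900/291 (W = -4/3 + (-21851 + 35/(62 + 35))/3 = -4/3 + (-21851 + 35/97)/3 = -4/3 + (1/3)*(-2119512/97) = -4/3 - 706504/97 = -2119900/291 ≈ -7284.9)
p = -13203 (p = (-9)**2*(-163) = 81*(-163) = -13203)
(l(-171, 147) + p)/(W - 47568) = (147 - 13203)/(-2119900/291 - 47568) = -13056/(-15962188/291) = -13056*(-291/15962188) = 949824/3990547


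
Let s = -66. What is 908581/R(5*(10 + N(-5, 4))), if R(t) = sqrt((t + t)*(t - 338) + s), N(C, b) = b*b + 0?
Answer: -908581*I*sqrt(54146)/54146 ≈ -3904.6*I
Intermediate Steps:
N(C, b) = b**2 (N(C, b) = b**2 + 0 = b**2)
R(t) = sqrt(-66 + 2*t*(-338 + t)) (R(t) = sqrt((t + t)*(t - 338) - 66) = sqrt((2*t)*(-338 + t) - 66) = sqrt(2*t*(-338 + t) - 66) = sqrt(-66 + 2*t*(-338 + t)))
908581/R(5*(10 + N(-5, 4))) = 908581/(sqrt(-66 - 3380*(10 + 4**2) + 2*(5*(10 + 4**2))**2)) = 908581/(sqrt(-66 - 3380*(10 + 16) + 2*(5*(10 + 16))**2)) = 908581/(sqrt(-66 - 3380*26 + 2*(5*26)**2)) = 908581/(sqrt(-66 - 676*130 + 2*130**2)) = 908581/(sqrt(-66 - 87880 + 2*16900)) = 908581/(sqrt(-66 - 87880 + 33800)) = 908581/(sqrt(-54146)) = 908581/((I*sqrt(54146))) = 908581*(-I*sqrt(54146)/54146) = -908581*I*sqrt(54146)/54146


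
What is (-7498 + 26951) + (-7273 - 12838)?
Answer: -658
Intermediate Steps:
(-7498 + 26951) + (-7273 - 12838) = 19453 - 20111 = -658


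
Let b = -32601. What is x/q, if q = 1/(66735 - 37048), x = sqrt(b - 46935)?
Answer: 118748*I*sqrt(4971) ≈ 8.3724e+6*I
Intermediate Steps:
x = 4*I*sqrt(4971) (x = sqrt(-32601 - 46935) = sqrt(-79536) = 4*I*sqrt(4971) ≈ 282.02*I)
q = 1/29687 ≈ 3.3685e-5
x/q = (4*I*sqrt(4971))/(1/29687) = (4*I*sqrt(4971))*29687 = 118748*I*sqrt(4971)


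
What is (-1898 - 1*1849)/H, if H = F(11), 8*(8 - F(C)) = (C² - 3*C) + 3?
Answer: 9992/9 ≈ 1110.2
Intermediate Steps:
F(C) = 61/8 - C²/8 + 3*C/8 (F(C) = 8 - ((C² - 3*C) + 3)/8 = 8 - (3 + C² - 3*C)/8 = 8 + (-3/8 - C²/8 + 3*C/8) = 61/8 - C²/8 + 3*C/8)
H = -27/8 (H = 61/8 - ⅛*11² + (3/8)*11 = 61/8 - ⅛*121 + 33/8 = 61/8 - 121/8 + 33/8 = -27/8 ≈ -3.3750)
(-1898 - 1*1849)/H = (-1898 - 1*1849)/(-27/8) = -8*(-1898 - 1849)/27 = -8/27*(-3747) = 9992/9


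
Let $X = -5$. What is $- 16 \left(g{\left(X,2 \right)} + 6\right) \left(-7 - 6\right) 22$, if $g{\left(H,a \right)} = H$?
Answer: $4576$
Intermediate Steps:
$- 16 \left(g{\left(X,2 \right)} + 6\right) \left(-7 - 6\right) 22 = - 16 \left(-5 + 6\right) \left(-7 - 6\right) 22 = - 16 \cdot 1 \left(-13\right) 22 = \left(-16\right) \left(-13\right) 22 = 208 \cdot 22 = 4576$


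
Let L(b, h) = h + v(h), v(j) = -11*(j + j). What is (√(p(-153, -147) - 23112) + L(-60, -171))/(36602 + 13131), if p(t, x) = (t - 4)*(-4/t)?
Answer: 3591/49733 + 2*I*√15031247/2536383 ≈ 0.072206 + 0.0030571*I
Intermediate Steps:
v(j) = -22*j
p(t, x) = -4*(-4 + t)/t (p(t, x) = (-4 + t)*(-4/t) = -4*(-4 + t)/t)
L(b, h) = -21*h (L(b, h) = h - 22*h = -21*h)
(√(p(-153, -147) - 23112) + L(-60, -171))/(36602 + 13131) = (√((-4 + 16/(-153)) - 23112) - 21*(-171))/(36602 + 13131) = (√((-4 + 16*(-1/153)) - 23112) + 3591)/49733 = (√((-4 - 16/153) - 23112) + 3591)*(1/49733) = (√(-628/153 - 23112) + 3591)*(1/49733) = (√(-3536764/153) + 3591)*(1/49733) = (2*I*√15031247/51 + 3591)*(1/49733) = (3591 + 2*I*√15031247/51)*(1/49733) = 3591/49733 + 2*I*√15031247/2536383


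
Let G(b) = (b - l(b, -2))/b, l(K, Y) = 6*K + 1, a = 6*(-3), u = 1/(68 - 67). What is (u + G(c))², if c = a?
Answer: 5041/324 ≈ 15.559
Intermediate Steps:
u = 1 (u = 1/1 = 1)
a = -18
c = -18
l(K, Y) = 1 + 6*K
G(b) = (-1 - 5*b)/b (G(b) = (b - (1 + 6*b))/b = (b + (-1 - 6*b))/b = (-1 - 5*b)/b)
(u + G(c))² = (1 + (-5 - 1/(-18)))² = (1 + (-5 - 1*(-1/18)))² = (1 + (-5 + 1/18))² = (1 - 89/18)² = (-71/18)² = 5041/324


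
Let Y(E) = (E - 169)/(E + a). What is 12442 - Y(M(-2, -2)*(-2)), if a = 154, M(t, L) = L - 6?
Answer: 124429/10 ≈ 12443.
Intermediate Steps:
M(t, L) = -6 + L
Y(E) = (-169 + E)/(154 + E) (Y(E) = (E - 169)/(E + 154) = (-169 + E)/(154 + E))
12442 - Y(M(-2, -2)*(-2)) = 12442 - (-169 + (-6 - 2)*(-2))/(154 + (-6 - 2)*(-2)) = 12442 - (-169 - 8*(-2))/(154 - 8*(-2)) = 12442 - (-169 + 16)/(154 + 16) = 12442 - (-153)/170 = 12442 - 1*(-9/10) = 12442 + 9/10 = 124429/10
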